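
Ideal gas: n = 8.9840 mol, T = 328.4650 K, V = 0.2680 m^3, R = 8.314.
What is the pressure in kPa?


P = nRT/V = 8.9840 * 8.314 * 328.4650 / 0.2680
= 24534.0284 / 0.2680 = 91544.8819 Pa = 91.5449 kPa

91.5449 kPa


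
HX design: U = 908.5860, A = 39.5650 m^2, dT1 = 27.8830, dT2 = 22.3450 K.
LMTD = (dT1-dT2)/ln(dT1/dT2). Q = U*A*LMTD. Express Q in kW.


LMTD = 25.0119 K
Q = 908.5860 * 39.5650 * 25.0119 = 899132.9308 W = 899.1329 kW

899.1329 kW


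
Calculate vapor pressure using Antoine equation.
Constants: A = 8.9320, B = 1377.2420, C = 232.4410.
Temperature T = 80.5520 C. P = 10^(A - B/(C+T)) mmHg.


C+T = 312.9930
B/(C+T) = 4.4002
log10(P) = 8.9320 - 4.4002 = 4.5318
P = 10^4.5318 = 34022.5928 mmHg

34022.5928 mmHg


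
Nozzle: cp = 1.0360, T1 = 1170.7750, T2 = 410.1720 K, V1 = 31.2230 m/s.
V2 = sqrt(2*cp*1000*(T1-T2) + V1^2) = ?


dT = 760.6030 K
2*cp*1000*dT = 1575969.4160
V1^2 = 974.8757
V2 = sqrt(1576944.2917) = 1255.7644 m/s

1255.7644 m/s


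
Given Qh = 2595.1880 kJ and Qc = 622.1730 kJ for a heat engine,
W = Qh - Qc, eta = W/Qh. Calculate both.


W = 2595.1880 - 622.1730 = 1973.0150 kJ
eta = 1973.0150 / 2595.1880 = 0.7603 = 76.0259%

W = 1973.0150 kJ, eta = 76.0259%


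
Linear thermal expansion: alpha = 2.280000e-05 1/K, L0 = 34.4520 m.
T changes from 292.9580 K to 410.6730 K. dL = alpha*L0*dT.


dT = 117.7150 K
dL = 2.280000e-05 * 34.4520 * 117.7150 = 0.092466 m
L_final = 34.544466 m

dL = 0.092466 m


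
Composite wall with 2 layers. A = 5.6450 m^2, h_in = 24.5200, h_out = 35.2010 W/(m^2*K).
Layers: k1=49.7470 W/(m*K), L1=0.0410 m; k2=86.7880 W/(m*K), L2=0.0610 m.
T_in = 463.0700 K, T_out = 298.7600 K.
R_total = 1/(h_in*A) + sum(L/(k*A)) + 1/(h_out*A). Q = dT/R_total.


R_conv_in = 1/(24.5200*5.6450) = 0.0072
R_1 = 0.0410/(49.7470*5.6450) = 0.0001
R_2 = 0.0610/(86.7880*5.6450) = 0.0001
R_conv_out = 1/(35.2010*5.6450) = 0.0050
R_total = 0.0125 K/W
Q = 164.3100 / 0.0125 = 13115.8312 W

R_total = 0.0125 K/W, Q = 13115.8312 W


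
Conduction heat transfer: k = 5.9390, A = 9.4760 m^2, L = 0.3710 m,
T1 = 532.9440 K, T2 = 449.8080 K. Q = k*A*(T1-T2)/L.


dT = 83.1360 K
Q = 5.9390 * 9.4760 * 83.1360 / 0.3710 = 12611.1181 W

12611.1181 W


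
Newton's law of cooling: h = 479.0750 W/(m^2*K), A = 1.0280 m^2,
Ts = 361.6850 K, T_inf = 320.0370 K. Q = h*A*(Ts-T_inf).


dT = 41.6480 K
Q = 479.0750 * 1.0280 * 41.6480 = 20511.1860 W

20511.1860 W


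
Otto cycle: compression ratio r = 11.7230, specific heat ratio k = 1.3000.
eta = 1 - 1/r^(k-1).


r^(k-1) = 2.0927
eta = 1 - 1/2.0927 = 0.5222 = 52.2154%

52.2154%


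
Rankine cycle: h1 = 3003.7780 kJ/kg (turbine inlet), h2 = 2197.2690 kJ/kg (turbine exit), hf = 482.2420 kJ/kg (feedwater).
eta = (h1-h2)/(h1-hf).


W = 806.5090 kJ/kg
Q_in = 2521.5360 kJ/kg
eta = 0.3198 = 31.9848%

eta = 31.9848%


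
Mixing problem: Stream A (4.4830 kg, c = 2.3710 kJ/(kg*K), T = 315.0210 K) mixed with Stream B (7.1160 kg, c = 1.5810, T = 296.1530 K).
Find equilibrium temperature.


num = 6680.2575
den = 21.8796
Tf = 305.3192 K

305.3192 K


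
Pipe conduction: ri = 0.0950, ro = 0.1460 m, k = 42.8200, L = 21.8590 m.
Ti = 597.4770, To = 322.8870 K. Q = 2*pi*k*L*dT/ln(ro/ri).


dT = 274.5900 K
ln(ro/ri) = 0.4297
Q = 2*pi*42.8200*21.8590*274.5900 / 0.4297 = 3757907.9499 W

3757907.9499 W


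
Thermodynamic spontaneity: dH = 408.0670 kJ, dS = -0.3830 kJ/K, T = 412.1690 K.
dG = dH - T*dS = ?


T*dS = 412.1690 * -0.3830 = -157.8607 kJ
dG = 408.0670 + 157.8607 = 565.9277 kJ (non-spontaneous)

dG = 565.9277 kJ, non-spontaneous


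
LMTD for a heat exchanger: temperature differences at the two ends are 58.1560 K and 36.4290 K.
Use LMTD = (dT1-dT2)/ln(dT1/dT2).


dT1/dT2 = 1.5964
ln(dT1/dT2) = 0.4678
LMTD = 21.7270 / 0.4678 = 46.4486 K

46.4486 K


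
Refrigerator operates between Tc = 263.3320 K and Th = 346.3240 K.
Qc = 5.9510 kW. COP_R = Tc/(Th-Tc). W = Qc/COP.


COP = 263.3320 / 82.9920 = 3.1730
W = 5.9510 / 3.1730 = 1.8755 kW

COP = 3.1730, W = 1.8755 kW


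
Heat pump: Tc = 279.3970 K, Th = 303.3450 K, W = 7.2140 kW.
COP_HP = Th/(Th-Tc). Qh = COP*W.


COP = 303.3450 / 23.9480 = 12.6668
Qh = 12.6668 * 7.2140 = 91.3784 kW

COP = 12.6668, Qh = 91.3784 kW


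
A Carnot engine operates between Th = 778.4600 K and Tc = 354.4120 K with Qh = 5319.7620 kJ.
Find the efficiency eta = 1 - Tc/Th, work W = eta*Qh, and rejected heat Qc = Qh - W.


eta = 1 - 354.4120/778.4600 = 0.5447
W = 0.5447 * 5319.7620 = 2897.8168 kJ
Qc = 5319.7620 - 2897.8168 = 2421.9452 kJ

eta = 54.4727%, W = 2897.8168 kJ, Qc = 2421.9452 kJ


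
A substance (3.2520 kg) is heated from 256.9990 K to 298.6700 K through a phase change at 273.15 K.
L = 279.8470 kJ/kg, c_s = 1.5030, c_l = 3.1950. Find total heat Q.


Q1 (sensible, solid) = 3.2520 * 1.5030 * 16.1510 = 78.9421 kJ
Q2 (latent) = 3.2520 * 279.8470 = 910.0624 kJ
Q3 (sensible, liquid) = 3.2520 * 3.1950 * 25.5200 = 265.1564 kJ
Q_total = 1254.1610 kJ

1254.1610 kJ


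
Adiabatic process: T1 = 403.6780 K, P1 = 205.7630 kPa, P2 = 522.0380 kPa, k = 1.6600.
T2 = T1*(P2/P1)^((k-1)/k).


(k-1)/k = 0.3976
(P2/P1)^exp = 1.4480
T2 = 403.6780 * 1.4480 = 584.5137 K

584.5137 K


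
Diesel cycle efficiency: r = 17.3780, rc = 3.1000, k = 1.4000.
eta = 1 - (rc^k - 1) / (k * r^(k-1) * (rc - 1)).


r^(k-1) = 3.1333
rc^k = 4.8742
eta = 0.5794 = 57.9430%

57.9430%


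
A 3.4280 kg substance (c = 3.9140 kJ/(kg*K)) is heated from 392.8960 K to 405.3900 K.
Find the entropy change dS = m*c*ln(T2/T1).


T2/T1 = 1.0318
ln(T2/T1) = 0.0313
dS = 3.4280 * 3.9140 * 0.0313 = 0.4200 kJ/K

0.4200 kJ/K


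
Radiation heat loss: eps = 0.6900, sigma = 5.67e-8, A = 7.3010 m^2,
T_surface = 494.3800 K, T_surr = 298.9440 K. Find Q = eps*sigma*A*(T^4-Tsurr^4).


T^4 = 5.9737e+10
Tsurr^4 = 7.9866e+09
Q = 0.6900 * 5.67e-8 * 7.3010 * 5.1750e+10 = 14781.8501 W

14781.8501 W


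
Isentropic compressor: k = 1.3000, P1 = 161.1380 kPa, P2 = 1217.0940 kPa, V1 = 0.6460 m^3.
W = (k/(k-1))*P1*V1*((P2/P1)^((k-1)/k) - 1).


(k-1)/k = 0.2308
(P2/P1)^exp = 1.5946
W = 4.3333 * 161.1380 * 0.6460 * (1.5946 - 1) = 268.1995 kJ

268.1995 kJ


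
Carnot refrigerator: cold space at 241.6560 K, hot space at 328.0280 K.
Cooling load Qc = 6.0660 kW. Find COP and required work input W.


COP = 241.6560 / 86.3720 = 2.7979
W = 6.0660 / 2.7979 = 2.1681 kW

COP = 2.7979, W = 2.1681 kW


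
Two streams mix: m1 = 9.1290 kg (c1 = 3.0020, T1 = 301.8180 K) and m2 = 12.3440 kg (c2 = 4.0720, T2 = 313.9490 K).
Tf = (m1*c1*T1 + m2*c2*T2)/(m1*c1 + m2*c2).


num = 24051.9738
den = 77.6700
Tf = 309.6687 K

309.6687 K


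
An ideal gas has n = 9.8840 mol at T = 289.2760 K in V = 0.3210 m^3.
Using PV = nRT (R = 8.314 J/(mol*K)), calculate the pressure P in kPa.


P = nRT/V = 9.8840 * 8.314 * 289.2760 / 0.3210
= 23771.4219 / 0.3210 = 74054.2739 Pa = 74.0543 kPa

74.0543 kPa


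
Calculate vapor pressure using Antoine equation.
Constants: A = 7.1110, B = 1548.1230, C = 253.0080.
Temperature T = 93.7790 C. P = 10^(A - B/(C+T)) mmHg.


C+T = 346.7870
B/(C+T) = 4.4642
log10(P) = 7.1110 - 4.4642 = 2.6468
P = 10^2.6468 = 443.4148 mmHg

443.4148 mmHg


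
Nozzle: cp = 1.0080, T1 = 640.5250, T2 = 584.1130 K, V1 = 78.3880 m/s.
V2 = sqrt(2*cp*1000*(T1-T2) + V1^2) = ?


dT = 56.4120 K
2*cp*1000*dT = 113726.5920
V1^2 = 6144.6785
V2 = sqrt(119871.2705) = 346.2243 m/s

346.2243 m/s


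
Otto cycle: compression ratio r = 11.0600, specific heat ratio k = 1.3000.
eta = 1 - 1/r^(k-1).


r^(k-1) = 2.0565
eta = 1 - 1/2.0565 = 0.5137 = 51.3734%

51.3734%


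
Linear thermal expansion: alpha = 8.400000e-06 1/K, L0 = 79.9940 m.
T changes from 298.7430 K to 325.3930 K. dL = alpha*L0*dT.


dT = 26.6500 K
dL = 8.400000e-06 * 79.9940 * 26.6500 = 0.017907 m
L_final = 80.011907 m

dL = 0.017907 m


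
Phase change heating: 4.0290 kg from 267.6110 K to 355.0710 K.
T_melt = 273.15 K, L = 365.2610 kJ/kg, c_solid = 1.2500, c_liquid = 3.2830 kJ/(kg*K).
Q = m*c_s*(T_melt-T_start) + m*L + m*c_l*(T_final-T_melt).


Q1 (sensible, solid) = 4.0290 * 1.2500 * 5.5390 = 27.8958 kJ
Q2 (latent) = 4.0290 * 365.2610 = 1471.6366 kJ
Q3 (sensible, liquid) = 4.0290 * 3.2830 * 81.9210 = 1083.5860 kJ
Q_total = 2583.1184 kJ

2583.1184 kJ


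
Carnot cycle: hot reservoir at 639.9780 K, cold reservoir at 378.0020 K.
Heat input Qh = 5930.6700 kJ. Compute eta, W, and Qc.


eta = 1 - 378.0020/639.9780 = 0.4094
W = 0.4094 * 5930.6700 = 2427.7291 kJ
Qc = 5930.6700 - 2427.7291 = 3502.9409 kJ

eta = 40.9352%, W = 2427.7291 kJ, Qc = 3502.9409 kJ


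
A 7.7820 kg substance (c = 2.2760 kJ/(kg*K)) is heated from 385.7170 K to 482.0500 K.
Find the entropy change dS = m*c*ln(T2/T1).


T2/T1 = 1.2498
ln(T2/T1) = 0.2229
dS = 7.7820 * 2.2760 * 0.2229 = 3.9487 kJ/K

3.9487 kJ/K


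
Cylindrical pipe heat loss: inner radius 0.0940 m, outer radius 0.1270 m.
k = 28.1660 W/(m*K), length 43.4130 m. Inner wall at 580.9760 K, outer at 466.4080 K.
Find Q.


dT = 114.5680 K
ln(ro/ri) = 0.3009
Q = 2*pi*28.1660*43.4130*114.5680 / 0.3009 = 2925345.0088 W

2925345.0088 W


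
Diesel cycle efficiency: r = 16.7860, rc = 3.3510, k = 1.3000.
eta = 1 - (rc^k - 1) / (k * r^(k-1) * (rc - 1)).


r^(k-1) = 2.3307
rc^k = 4.8164
eta = 0.4642 = 46.4229%

46.4229%


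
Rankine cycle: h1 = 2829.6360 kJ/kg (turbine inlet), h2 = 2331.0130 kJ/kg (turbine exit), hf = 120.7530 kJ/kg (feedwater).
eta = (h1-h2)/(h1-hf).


W = 498.6230 kJ/kg
Q_in = 2708.8830 kJ/kg
eta = 0.1841 = 18.4070%

eta = 18.4070%


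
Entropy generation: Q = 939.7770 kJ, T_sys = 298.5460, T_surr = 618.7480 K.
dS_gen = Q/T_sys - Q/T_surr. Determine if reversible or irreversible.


dS_sys = 939.7770/298.5460 = 3.1478 kJ/K
dS_surr = -939.7770/618.7480 = -1.5188 kJ/K
dS_gen = 3.1478 - 1.5188 = 1.6290 kJ/K (irreversible)

dS_gen = 1.6290 kJ/K, irreversible


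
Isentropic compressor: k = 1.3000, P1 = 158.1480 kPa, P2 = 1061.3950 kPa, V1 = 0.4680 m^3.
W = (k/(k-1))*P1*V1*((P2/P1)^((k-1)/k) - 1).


(k-1)/k = 0.2308
(P2/P1)^exp = 1.5517
W = 4.3333 * 158.1480 * 0.4680 * (1.5517 - 1) = 176.9381 kJ

176.9381 kJ


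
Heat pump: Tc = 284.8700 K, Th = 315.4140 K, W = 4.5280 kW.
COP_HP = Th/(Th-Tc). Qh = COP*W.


COP = 315.4140 / 30.5440 = 10.3265
Qh = 10.3265 * 4.5280 = 46.7586 kW

COP = 10.3265, Qh = 46.7586 kW


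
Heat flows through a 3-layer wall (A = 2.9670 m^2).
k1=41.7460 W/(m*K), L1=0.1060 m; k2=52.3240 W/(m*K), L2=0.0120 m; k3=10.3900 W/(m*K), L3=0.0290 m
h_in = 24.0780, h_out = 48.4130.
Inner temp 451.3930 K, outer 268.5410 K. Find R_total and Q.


R_conv_in = 1/(24.0780*2.9670) = 0.0140
R_1 = 0.1060/(41.7460*2.9670) = 0.0009
R_2 = 0.0120/(52.3240*2.9670) = 7.7297e-05
R_3 = 0.0290/(10.3900*2.9670) = 0.0009
R_conv_out = 1/(48.4130*2.9670) = 0.0070
R_total = 0.0228 K/W
Q = 182.8520 / 0.0228 = 8008.0637 W

R_total = 0.0228 K/W, Q = 8008.0637 W


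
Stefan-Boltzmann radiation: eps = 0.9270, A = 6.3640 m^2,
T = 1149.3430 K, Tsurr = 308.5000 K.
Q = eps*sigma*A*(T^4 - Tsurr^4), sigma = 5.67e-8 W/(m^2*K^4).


T^4 = 1.7450e+12
Tsurr^4 = 9.0578e+09
Q = 0.9270 * 5.67e-8 * 6.3640 * 1.7360e+12 = 580672.7441 W

580672.7441 W


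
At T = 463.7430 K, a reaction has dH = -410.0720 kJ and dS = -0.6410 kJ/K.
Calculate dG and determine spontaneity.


T*dS = 463.7430 * -0.6410 = -297.2593 kJ
dG = -410.0720 + 297.2593 = -112.8127 kJ (spontaneous)

dG = -112.8127 kJ, spontaneous


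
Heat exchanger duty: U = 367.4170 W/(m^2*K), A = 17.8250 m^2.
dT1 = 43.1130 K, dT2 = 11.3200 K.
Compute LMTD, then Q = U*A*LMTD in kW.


LMTD = 23.7748 K
Q = 367.4170 * 17.8250 * 23.7748 = 155706.4313 W = 155.7064 kW

155.7064 kW


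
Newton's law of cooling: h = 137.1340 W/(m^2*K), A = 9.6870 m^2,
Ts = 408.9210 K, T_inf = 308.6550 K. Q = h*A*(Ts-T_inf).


dT = 100.2660 K
Q = 137.1340 * 9.6870 * 100.2660 = 133195.0647 W

133195.0647 W


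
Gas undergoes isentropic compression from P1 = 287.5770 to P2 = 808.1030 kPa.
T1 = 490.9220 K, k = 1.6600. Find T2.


(k-1)/k = 0.3976
(P2/P1)^exp = 1.5080
T2 = 490.9220 * 1.5080 = 740.3146 K

740.3146 K


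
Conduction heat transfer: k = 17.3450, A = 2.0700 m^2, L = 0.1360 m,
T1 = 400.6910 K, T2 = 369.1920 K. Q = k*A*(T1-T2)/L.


dT = 31.4990 K
Q = 17.3450 * 2.0700 * 31.4990 / 0.1360 = 8315.7707 W

8315.7707 W


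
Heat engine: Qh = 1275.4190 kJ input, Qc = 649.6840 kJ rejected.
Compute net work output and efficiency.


W = 1275.4190 - 649.6840 = 625.7350 kJ
eta = 625.7350 / 1275.4190 = 0.4906 = 49.0611%

W = 625.7350 kJ, eta = 49.0611%


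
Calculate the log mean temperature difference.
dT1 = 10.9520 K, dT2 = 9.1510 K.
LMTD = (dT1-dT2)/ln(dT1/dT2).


dT1/dT2 = 1.1968
ln(dT1/dT2) = 0.1797
LMTD = 1.8010 / 0.1797 = 10.0246 K

10.0246 K


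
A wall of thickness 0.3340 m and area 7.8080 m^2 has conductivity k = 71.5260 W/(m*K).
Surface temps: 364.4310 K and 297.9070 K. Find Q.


dT = 66.5240 K
Q = 71.5260 * 7.8080 * 66.5240 / 0.3340 = 111233.5073 W

111233.5073 W


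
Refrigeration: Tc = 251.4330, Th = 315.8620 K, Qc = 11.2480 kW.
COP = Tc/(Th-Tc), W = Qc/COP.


COP = 251.4330 / 64.4290 = 3.9025
W = 11.2480 / 3.9025 = 2.8823 kW

COP = 3.9025, W = 2.8823 kW


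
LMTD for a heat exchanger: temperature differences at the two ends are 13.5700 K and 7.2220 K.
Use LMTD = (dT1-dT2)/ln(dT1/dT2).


dT1/dT2 = 1.8790
ln(dT1/dT2) = 0.6307
LMTD = 6.3480 / 0.6307 = 10.0645 K

10.0645 K


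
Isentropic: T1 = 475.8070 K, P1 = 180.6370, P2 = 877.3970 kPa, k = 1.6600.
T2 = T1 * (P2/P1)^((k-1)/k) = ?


(k-1)/k = 0.3976
(P2/P1)^exp = 1.8746
T2 = 475.8070 * 1.8746 = 891.9339 K

891.9339 K


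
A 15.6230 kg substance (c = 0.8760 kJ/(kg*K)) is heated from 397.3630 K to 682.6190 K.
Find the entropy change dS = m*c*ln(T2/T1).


T2/T1 = 1.7179
ln(T2/T1) = 0.5411
dS = 15.6230 * 0.8760 * 0.5411 = 7.4052 kJ/K

7.4052 kJ/K


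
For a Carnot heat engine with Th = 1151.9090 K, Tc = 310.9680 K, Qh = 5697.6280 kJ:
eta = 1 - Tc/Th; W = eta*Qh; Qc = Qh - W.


eta = 1 - 310.9680/1151.9090 = 0.7300
W = 0.7300 * 5697.6280 = 4159.5030 kJ
Qc = 5697.6280 - 4159.5030 = 1538.1250 kJ

eta = 73.0041%, W = 4159.5030 kJ, Qc = 1538.1250 kJ


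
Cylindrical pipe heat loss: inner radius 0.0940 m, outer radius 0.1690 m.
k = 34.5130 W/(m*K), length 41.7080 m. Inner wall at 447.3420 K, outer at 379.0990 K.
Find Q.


dT = 68.2430 K
ln(ro/ri) = 0.5866
Q = 2*pi*34.5130*41.7080*68.2430 / 0.5866 = 1052192.2166 W

1052192.2166 W


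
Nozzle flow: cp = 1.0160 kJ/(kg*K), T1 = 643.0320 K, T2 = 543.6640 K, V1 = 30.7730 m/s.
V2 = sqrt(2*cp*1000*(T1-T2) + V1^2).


dT = 99.3680 K
2*cp*1000*dT = 201915.7760
V1^2 = 946.9775
V2 = sqrt(202862.7535) = 450.4029 m/s

450.4029 m/s


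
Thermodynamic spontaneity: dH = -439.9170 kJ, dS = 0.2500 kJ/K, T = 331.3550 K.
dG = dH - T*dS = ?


T*dS = 331.3550 * 0.2500 = 82.8388 kJ
dG = -439.9170 - 82.8388 = -522.7558 kJ (spontaneous)

dG = -522.7558 kJ, spontaneous


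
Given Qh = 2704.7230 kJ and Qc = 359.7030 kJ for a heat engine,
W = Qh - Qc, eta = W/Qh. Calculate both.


W = 2704.7230 - 359.7030 = 2345.0200 kJ
eta = 2345.0200 / 2704.7230 = 0.8670 = 86.7009%

W = 2345.0200 kJ, eta = 86.7009%


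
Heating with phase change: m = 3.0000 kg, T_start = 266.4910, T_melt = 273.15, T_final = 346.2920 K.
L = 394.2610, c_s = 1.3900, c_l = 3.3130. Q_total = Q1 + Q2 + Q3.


Q1 (sensible, solid) = 3.0000 * 1.3900 * 6.6590 = 27.7680 kJ
Q2 (latent) = 3.0000 * 394.2610 = 1182.7830 kJ
Q3 (sensible, liquid) = 3.0000 * 3.3130 * 73.1420 = 726.9583 kJ
Q_total = 1937.5094 kJ

1937.5094 kJ


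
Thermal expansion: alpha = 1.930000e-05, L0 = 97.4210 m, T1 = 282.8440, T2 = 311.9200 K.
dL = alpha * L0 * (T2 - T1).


dT = 29.0760 K
dL = 1.930000e-05 * 97.4210 * 29.0760 = 0.054669 m
L_final = 97.475669 m

dL = 0.054669 m


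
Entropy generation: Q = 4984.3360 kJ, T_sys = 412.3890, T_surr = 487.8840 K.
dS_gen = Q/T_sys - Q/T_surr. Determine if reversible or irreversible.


dS_sys = 4984.3360/412.3890 = 12.0865 kJ/K
dS_surr = -4984.3360/487.8840 = -10.2162 kJ/K
dS_gen = 12.0865 - 10.2162 = 1.8703 kJ/K (irreversible)

dS_gen = 1.8703 kJ/K, irreversible


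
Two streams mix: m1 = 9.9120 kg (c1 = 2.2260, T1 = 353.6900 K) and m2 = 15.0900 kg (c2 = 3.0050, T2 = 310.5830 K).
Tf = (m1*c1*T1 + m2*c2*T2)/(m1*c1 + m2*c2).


num = 21887.3817
den = 67.4096
Tf = 324.6925 K

324.6925 K


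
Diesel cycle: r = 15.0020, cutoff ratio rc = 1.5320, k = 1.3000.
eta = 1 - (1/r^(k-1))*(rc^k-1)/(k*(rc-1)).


r^(k-1) = 2.2534
rc^k = 1.7412
eta = 0.5244 = 52.4438%

52.4438%


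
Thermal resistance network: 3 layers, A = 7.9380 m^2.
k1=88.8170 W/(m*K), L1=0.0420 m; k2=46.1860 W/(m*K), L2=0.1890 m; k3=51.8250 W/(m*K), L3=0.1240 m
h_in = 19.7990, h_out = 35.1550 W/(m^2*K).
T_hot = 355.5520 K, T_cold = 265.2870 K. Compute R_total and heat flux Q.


R_conv_in = 1/(19.7990*7.9380) = 0.0064
R_1 = 0.0420/(88.8170*7.9380) = 5.9572e-05
R_2 = 0.1890/(46.1860*7.9380) = 0.0005
R_3 = 0.1240/(51.8250*7.9380) = 0.0003
R_conv_out = 1/(35.1550*7.9380) = 0.0036
R_total = 0.0108 K/W
Q = 90.2650 / 0.0108 = 8340.3243 W

R_total = 0.0108 K/W, Q = 8340.3243 W


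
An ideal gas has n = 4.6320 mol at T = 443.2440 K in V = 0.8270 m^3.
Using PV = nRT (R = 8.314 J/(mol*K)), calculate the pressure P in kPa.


P = nRT/V = 4.6320 * 8.314 * 443.2440 / 0.8270
= 17069.5250 / 0.8270 = 20640.2963 Pa = 20.6403 kPa

20.6403 kPa


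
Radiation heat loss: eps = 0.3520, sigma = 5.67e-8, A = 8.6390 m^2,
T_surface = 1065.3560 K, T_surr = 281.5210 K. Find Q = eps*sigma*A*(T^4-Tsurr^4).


T^4 = 1.2882e+12
Tsurr^4 = 6.2812e+09
Q = 0.3520 * 5.67e-8 * 8.6390 * 1.2819e+12 = 221027.0458 W

221027.0458 W


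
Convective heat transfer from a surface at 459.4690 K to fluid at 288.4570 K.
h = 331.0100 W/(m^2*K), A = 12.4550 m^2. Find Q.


dT = 171.0120 K
Q = 331.0100 * 12.4550 * 171.0120 = 705036.2258 W

705036.2258 W


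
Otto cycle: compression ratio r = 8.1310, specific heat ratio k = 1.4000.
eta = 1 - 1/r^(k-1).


r^(k-1) = 2.3124
eta = 1 - 1/2.3124 = 0.5675 = 56.7544%

56.7544%


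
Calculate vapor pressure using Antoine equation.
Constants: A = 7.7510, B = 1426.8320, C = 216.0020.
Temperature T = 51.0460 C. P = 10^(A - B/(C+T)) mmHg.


C+T = 267.0480
B/(C+T) = 5.3430
log10(P) = 7.7510 - 5.3430 = 2.4080
P = 10^2.4080 = 255.8706 mmHg

255.8706 mmHg


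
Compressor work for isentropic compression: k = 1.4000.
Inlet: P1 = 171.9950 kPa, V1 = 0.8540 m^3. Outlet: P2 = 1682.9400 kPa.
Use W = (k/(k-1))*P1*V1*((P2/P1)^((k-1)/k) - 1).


(k-1)/k = 0.2857
(P2/P1)^exp = 1.9187
W = 3.5000 * 171.9950 * 0.8540 * (1.9187 - 1) = 472.3155 kJ

472.3155 kJ


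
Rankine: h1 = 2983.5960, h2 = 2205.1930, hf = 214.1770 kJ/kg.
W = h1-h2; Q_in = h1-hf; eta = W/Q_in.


W = 778.4030 kJ/kg
Q_in = 2769.4190 kJ/kg
eta = 0.2811 = 28.1071%

eta = 28.1071%


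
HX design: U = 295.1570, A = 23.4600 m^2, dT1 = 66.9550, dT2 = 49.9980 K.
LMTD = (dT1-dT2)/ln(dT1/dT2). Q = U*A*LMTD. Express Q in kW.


LMTD = 58.0644 K
Q = 295.1570 * 23.4600 * 58.0644 = 402060.2382 W = 402.0602 kW

402.0602 kW


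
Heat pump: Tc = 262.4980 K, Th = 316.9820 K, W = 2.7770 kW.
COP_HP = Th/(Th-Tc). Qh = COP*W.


COP = 316.9820 / 54.4840 = 5.8179
Qh = 5.8179 * 2.7770 = 16.1563 kW

COP = 5.8179, Qh = 16.1563 kW


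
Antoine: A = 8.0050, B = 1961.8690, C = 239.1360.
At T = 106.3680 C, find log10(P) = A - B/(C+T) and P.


C+T = 345.5040
B/(C+T) = 5.6783
log10(P) = 8.0050 - 5.6783 = 2.3267
P = 10^2.3267 = 212.1868 mmHg

212.1868 mmHg


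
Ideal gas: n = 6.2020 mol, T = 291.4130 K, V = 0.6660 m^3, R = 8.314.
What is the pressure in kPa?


P = nRT/V = 6.2020 * 8.314 * 291.4130 / 0.6660
= 15026.2532 / 0.6660 = 22561.9418 Pa = 22.5619 kPa

22.5619 kPa


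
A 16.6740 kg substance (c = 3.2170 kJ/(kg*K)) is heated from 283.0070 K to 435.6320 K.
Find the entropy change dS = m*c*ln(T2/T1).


T2/T1 = 1.5393
ln(T2/T1) = 0.4313
dS = 16.6740 * 3.2170 * 0.4313 = 23.1364 kJ/K

23.1364 kJ/K


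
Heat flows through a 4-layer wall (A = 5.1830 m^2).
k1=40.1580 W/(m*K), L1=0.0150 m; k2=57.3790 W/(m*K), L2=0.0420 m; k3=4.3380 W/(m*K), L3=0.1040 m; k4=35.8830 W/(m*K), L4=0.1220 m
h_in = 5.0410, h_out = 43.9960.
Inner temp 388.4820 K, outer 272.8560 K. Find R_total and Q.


R_conv_in = 1/(5.0410*5.1830) = 0.0383
R_1 = 0.0150/(40.1580*5.1830) = 7.2067e-05
R_2 = 0.0420/(57.3790*5.1830) = 0.0001
R_3 = 0.1040/(4.3380*5.1830) = 0.0046
R_4 = 0.1220/(35.8830*5.1830) = 0.0007
R_conv_out = 1/(43.9960*5.1830) = 0.0044
R_total = 0.0482 K/W
Q = 115.6260 / 0.0482 = 2401.1701 W

R_total = 0.0482 K/W, Q = 2401.1701 W


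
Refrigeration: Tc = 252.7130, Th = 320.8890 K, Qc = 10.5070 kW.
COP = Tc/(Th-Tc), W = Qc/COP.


COP = 252.7130 / 68.1760 = 3.7068
W = 10.5070 / 3.7068 = 2.8345 kW

COP = 3.7068, W = 2.8345 kW


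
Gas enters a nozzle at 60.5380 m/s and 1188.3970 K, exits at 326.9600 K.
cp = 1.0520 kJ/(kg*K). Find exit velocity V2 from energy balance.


dT = 861.4370 K
2*cp*1000*dT = 1812463.4480
V1^2 = 3664.8494
V2 = sqrt(1816128.2974) = 1347.6380 m/s

1347.6380 m/s


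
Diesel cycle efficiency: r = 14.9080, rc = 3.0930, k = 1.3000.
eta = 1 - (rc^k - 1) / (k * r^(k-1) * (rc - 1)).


r^(k-1) = 2.2492
rc^k = 4.3400
eta = 0.4542 = 45.4225%

45.4225%


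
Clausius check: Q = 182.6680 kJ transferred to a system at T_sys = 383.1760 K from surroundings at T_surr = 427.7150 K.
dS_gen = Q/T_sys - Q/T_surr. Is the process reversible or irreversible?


dS_sys = 182.6680/383.1760 = 0.4767 kJ/K
dS_surr = -182.6680/427.7150 = -0.4271 kJ/K
dS_gen = 0.4767 - 0.4271 = 0.0496 kJ/K (irreversible)

dS_gen = 0.0496 kJ/K, irreversible


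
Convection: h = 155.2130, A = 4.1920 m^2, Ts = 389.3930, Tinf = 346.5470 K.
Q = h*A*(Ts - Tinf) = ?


dT = 42.8460 K
Q = 155.2130 * 4.1920 * 42.8460 = 27877.8740 W

27877.8740 W


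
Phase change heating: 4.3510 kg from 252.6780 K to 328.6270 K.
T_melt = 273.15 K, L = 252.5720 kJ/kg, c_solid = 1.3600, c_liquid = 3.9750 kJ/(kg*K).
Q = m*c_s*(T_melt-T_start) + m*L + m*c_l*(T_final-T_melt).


Q1 (sensible, solid) = 4.3510 * 1.3600 * 20.4720 = 121.1402 kJ
Q2 (latent) = 4.3510 * 252.5720 = 1098.9408 kJ
Q3 (sensible, liquid) = 4.3510 * 3.9750 * 55.4770 = 959.4872 kJ
Q_total = 2179.5682 kJ

2179.5682 kJ


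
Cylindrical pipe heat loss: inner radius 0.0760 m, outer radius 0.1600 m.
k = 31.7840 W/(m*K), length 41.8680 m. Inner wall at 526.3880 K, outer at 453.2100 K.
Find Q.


dT = 73.1780 K
ln(ro/ri) = 0.7444
Q = 2*pi*31.7840*41.8680*73.1780 / 0.7444 = 821904.1894 W

821904.1894 W


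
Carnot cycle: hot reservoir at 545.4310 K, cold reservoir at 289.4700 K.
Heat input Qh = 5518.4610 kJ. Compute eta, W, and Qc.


eta = 1 - 289.4700/545.4310 = 0.4693
W = 0.4693 * 5518.4610 = 2589.7149 kJ
Qc = 5518.4610 - 2589.7149 = 2928.7461 kJ

eta = 46.9282%, W = 2589.7149 kJ, Qc = 2928.7461 kJ


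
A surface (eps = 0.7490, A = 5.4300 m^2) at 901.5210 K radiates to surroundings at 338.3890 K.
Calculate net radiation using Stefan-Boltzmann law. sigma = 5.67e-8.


T^4 = 6.6055e+11
Tsurr^4 = 1.3112e+10
Q = 0.7490 * 5.67e-8 * 5.4300 * 6.4743e+11 = 149300.2791 W

149300.2791 W


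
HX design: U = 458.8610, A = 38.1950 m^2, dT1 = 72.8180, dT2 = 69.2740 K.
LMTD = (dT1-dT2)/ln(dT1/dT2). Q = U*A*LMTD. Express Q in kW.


LMTD = 71.0313 K
Q = 458.8610 * 38.1950 * 71.0313 = 1244907.8719 W = 1244.9079 kW

1244.9079 kW


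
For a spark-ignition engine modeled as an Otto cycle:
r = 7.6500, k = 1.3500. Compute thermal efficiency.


r^(k-1) = 2.0384
eta = 1 - 1/2.0384 = 0.5094 = 50.9410%

50.9410%


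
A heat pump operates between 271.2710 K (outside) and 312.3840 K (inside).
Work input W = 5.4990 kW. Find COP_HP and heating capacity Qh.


COP = 312.3840 / 41.1130 = 7.5982
Qh = 7.5982 * 5.4990 = 41.7824 kW

COP = 7.5982, Qh = 41.7824 kW


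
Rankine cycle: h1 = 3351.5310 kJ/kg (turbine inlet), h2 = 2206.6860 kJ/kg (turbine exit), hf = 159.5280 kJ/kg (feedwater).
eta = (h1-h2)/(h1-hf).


W = 1144.8450 kJ/kg
Q_in = 3192.0030 kJ/kg
eta = 0.3587 = 35.8660%

eta = 35.8660%


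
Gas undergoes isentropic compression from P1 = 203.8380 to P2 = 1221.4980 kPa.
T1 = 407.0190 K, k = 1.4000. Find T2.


(k-1)/k = 0.2857
(P2/P1)^exp = 1.6679
T2 = 407.0190 * 1.6679 = 678.8726 K

678.8726 K


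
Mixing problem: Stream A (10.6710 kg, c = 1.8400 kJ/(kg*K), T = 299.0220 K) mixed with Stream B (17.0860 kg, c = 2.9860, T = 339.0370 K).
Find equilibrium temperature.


num = 23168.4489
den = 70.6534
Tf = 327.9168 K

327.9168 K


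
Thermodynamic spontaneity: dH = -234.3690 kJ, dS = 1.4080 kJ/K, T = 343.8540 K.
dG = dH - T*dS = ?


T*dS = 343.8540 * 1.4080 = 484.1464 kJ
dG = -234.3690 - 484.1464 = -718.5154 kJ (spontaneous)

dG = -718.5154 kJ, spontaneous


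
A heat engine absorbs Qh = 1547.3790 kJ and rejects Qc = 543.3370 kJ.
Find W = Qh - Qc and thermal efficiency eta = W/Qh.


W = 1547.3790 - 543.3370 = 1004.0420 kJ
eta = 1004.0420 / 1547.3790 = 0.6489 = 64.8866%

W = 1004.0420 kJ, eta = 64.8866%


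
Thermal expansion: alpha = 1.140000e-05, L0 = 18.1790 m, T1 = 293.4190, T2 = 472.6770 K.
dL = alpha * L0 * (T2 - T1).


dT = 179.2580 K
dL = 1.140000e-05 * 18.1790 * 179.2580 = 0.037150 m
L_final = 18.216150 m

dL = 0.037150 m


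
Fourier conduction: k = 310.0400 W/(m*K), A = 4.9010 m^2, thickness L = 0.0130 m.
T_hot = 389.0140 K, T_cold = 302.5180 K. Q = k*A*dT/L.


dT = 86.4960 K
Q = 310.0400 * 4.9010 * 86.4960 / 0.0130 = 1.0110e+07 W

1.0110e+07 W


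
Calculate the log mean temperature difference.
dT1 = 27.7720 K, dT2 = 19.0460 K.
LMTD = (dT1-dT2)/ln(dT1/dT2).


dT1/dT2 = 1.4582
ln(dT1/dT2) = 0.3772
LMTD = 8.7260 / 0.3772 = 23.1354 K

23.1354 K


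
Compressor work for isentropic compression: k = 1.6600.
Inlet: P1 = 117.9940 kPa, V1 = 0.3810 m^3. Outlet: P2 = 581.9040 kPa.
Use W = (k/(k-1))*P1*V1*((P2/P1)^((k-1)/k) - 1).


(k-1)/k = 0.3976
(P2/P1)^exp = 1.8859
W = 2.5152 * 117.9940 * 0.3810 * (1.8859 - 1) = 100.1730 kJ

100.1730 kJ


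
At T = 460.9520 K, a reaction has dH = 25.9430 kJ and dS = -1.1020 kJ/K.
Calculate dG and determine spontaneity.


T*dS = 460.9520 * -1.1020 = -507.9691 kJ
dG = 25.9430 + 507.9691 = 533.9121 kJ (non-spontaneous)

dG = 533.9121 kJ, non-spontaneous


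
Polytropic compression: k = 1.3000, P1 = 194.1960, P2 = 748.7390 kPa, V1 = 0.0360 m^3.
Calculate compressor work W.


(k-1)/k = 0.2308
(P2/P1)^exp = 1.3654
W = 4.3333 * 194.1960 * 0.0360 * (1.3654 - 1) = 11.0688 kJ

11.0688 kJ


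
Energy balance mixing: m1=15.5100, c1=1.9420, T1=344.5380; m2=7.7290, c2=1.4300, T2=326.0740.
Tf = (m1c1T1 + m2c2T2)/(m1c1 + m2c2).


num = 13981.5524
den = 41.1729
Tf = 339.5815 K

339.5815 K


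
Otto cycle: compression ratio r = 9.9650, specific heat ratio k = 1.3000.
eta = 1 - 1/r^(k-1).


r^(k-1) = 1.9932
eta = 1 - 1/1.9932 = 0.4983 = 49.8285%

49.8285%


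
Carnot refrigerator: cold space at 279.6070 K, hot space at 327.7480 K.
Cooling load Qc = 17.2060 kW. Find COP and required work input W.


COP = 279.6070 / 48.1410 = 5.8081
W = 17.2060 / 5.8081 = 2.9624 kW

COP = 5.8081, W = 2.9624 kW


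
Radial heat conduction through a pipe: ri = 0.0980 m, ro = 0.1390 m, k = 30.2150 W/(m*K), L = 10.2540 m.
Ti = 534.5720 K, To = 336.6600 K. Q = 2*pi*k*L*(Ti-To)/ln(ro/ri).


dT = 197.9120 K
ln(ro/ri) = 0.3495
Q = 2*pi*30.2150*10.2540*197.9120 / 0.3495 = 1102332.7420 W

1102332.7420 W


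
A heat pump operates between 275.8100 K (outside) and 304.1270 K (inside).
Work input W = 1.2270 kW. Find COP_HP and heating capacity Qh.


COP = 304.1270 / 28.3170 = 10.7401
Qh = 10.7401 * 1.2270 = 13.1781 kW

COP = 10.7401, Qh = 13.1781 kW


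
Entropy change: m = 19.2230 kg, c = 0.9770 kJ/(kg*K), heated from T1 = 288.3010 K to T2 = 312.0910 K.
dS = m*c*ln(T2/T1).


T2/T1 = 1.0825
ln(T2/T1) = 0.0793
dS = 19.2230 * 0.9770 * 0.0793 = 1.4891 kJ/K

1.4891 kJ/K


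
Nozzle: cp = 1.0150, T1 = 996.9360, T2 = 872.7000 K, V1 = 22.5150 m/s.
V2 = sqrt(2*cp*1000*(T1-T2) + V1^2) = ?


dT = 124.2360 K
2*cp*1000*dT = 252199.0800
V1^2 = 506.9252
V2 = sqrt(252706.0052) = 502.6987 m/s

502.6987 m/s


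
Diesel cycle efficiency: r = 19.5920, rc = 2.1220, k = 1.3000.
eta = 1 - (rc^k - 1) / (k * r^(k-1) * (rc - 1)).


r^(k-1) = 2.4413
rc^k = 2.6593
eta = 0.5340 = 53.4020%

53.4020%


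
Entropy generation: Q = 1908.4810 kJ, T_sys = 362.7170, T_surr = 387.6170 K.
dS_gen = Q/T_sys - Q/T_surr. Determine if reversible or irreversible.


dS_sys = 1908.4810/362.7170 = 5.2616 kJ/K
dS_surr = -1908.4810/387.6170 = -4.9236 kJ/K
dS_gen = 5.2616 - 4.9236 = 0.3380 kJ/K (irreversible)

dS_gen = 0.3380 kJ/K, irreversible


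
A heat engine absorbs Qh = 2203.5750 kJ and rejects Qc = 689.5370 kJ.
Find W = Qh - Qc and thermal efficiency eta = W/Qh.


W = 2203.5750 - 689.5370 = 1514.0380 kJ
eta = 1514.0380 / 2203.5750 = 0.6871 = 68.7083%

W = 1514.0380 kJ, eta = 68.7083%


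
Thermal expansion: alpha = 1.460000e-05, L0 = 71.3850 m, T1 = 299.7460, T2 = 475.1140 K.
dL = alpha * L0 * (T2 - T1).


dT = 175.3680 K
dL = 1.460000e-05 * 71.3850 * 175.3680 = 0.182772 m
L_final = 71.567772 m

dL = 0.182772 m


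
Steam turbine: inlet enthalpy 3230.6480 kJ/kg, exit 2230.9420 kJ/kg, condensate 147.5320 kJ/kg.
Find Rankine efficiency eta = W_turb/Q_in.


W = 999.7060 kJ/kg
Q_in = 3083.1160 kJ/kg
eta = 0.3243 = 32.4252%

eta = 32.4252%


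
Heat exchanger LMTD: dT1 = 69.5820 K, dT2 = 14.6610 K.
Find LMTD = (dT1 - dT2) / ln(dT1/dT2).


dT1/dT2 = 4.7461
ln(dT1/dT2) = 1.5573
LMTD = 54.9210 / 1.5573 = 35.2665 K

35.2665 K


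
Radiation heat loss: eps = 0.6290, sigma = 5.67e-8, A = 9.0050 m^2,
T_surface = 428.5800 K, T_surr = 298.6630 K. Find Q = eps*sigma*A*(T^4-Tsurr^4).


T^4 = 3.3739e+10
Tsurr^4 = 7.9566e+09
Q = 0.6290 * 5.67e-8 * 9.0050 * 2.5782e+10 = 8280.0947 W

8280.0947 W


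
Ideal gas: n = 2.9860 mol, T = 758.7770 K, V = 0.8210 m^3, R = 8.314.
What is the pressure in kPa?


P = nRT/V = 2.9860 * 8.314 * 758.7770 / 0.8210
= 18837.0973 / 0.8210 = 22944.0893 Pa = 22.9441 kPa

22.9441 kPa


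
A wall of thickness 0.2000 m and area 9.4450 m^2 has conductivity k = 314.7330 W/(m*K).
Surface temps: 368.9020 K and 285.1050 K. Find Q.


dT = 83.7970 K
Q = 314.7330 * 9.4450 * 83.7970 / 0.2000 = 1245497.0947 W

1245497.0947 W


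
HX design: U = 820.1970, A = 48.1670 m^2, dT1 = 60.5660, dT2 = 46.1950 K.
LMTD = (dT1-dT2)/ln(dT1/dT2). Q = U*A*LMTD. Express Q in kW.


LMTD = 53.0565 K
Q = 820.1970 * 48.1670 * 53.0565 = 2096073.4770 W = 2096.0735 kW

2096.0735 kW


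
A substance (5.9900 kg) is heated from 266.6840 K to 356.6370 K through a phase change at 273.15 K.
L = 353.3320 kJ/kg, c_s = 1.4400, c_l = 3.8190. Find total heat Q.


Q1 (sensible, solid) = 5.9900 * 1.4400 * 6.4660 = 55.7731 kJ
Q2 (latent) = 5.9900 * 353.3320 = 2116.4587 kJ
Q3 (sensible, liquid) = 5.9900 * 3.8190 * 83.4870 = 1909.8327 kJ
Q_total = 4082.0646 kJ

4082.0646 kJ


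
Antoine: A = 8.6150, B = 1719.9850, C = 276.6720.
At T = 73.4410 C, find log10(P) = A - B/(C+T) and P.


C+T = 350.1130
B/(C+T) = 4.9127
log10(P) = 8.6150 - 4.9127 = 3.7023
P = 10^3.7023 = 5038.9869 mmHg

5038.9869 mmHg


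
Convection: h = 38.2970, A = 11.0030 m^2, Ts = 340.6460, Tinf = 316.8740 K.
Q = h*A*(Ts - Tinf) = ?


dT = 23.7720 K
Q = 38.2970 * 11.0030 * 23.7720 = 10017.0903 W

10017.0903 W


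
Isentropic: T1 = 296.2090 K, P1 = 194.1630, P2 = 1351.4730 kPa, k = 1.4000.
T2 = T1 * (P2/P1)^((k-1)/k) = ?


(k-1)/k = 0.2857
(P2/P1)^exp = 1.7408
T2 = 296.2090 * 1.7408 = 515.6474 K

515.6474 K


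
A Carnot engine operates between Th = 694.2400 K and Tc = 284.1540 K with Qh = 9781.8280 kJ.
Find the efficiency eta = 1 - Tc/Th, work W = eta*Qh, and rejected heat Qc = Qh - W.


eta = 1 - 284.1540/694.2400 = 0.5907
W = 0.5907 * 9781.8280 = 5778.1037 kJ
Qc = 9781.8280 - 5778.1037 = 4003.7243 kJ

eta = 59.0698%, W = 5778.1037 kJ, Qc = 4003.7243 kJ


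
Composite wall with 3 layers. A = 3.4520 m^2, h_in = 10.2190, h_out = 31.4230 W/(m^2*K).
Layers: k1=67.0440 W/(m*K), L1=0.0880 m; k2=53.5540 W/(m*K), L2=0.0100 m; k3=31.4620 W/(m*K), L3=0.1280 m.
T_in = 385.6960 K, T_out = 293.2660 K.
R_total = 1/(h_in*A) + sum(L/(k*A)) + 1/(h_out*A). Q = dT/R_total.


R_conv_in = 1/(10.2190*3.4520) = 0.0283
R_1 = 0.0880/(67.0440*3.4520) = 0.0004
R_2 = 0.0100/(53.5540*3.4520) = 5.4093e-05
R_3 = 0.1280/(31.4620*3.4520) = 0.0012
R_conv_out = 1/(31.4230*3.4520) = 0.0092
R_total = 0.0392 K/W
Q = 92.4300 / 0.0392 = 2359.1276 W

R_total = 0.0392 K/W, Q = 2359.1276 W


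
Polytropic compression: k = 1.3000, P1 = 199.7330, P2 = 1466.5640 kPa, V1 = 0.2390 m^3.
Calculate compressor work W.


(k-1)/k = 0.2308
(P2/P1)^exp = 1.5842
W = 4.3333 * 199.7330 * 0.2390 * (1.5842 - 1) = 120.8471 kJ

120.8471 kJ


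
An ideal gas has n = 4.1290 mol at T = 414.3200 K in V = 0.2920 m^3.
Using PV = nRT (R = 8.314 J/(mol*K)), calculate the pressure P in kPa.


P = nRT/V = 4.1290 * 8.314 * 414.3200 / 0.2920
= 14222.9866 / 0.2920 = 48708.8582 Pa = 48.7089 kPa

48.7089 kPa


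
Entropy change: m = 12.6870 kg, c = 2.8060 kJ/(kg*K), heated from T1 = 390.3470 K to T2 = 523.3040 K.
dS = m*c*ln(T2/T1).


T2/T1 = 1.3406
ln(T2/T1) = 0.2931
dS = 12.6870 * 2.8060 * 0.2931 = 10.4352 kJ/K

10.4352 kJ/K


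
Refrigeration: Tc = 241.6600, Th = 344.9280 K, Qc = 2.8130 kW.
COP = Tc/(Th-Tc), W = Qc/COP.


COP = 241.6600 / 103.2680 = 2.3401
W = 2.8130 / 2.3401 = 1.2021 kW

COP = 2.3401, W = 1.2021 kW


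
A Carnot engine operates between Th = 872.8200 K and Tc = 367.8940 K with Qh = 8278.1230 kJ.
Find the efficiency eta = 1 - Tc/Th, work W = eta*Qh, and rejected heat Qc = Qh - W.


eta = 1 - 367.8940/872.8200 = 0.5785
W = 0.5785 * 8278.1230 = 4788.8906 kJ
Qc = 8278.1230 - 4788.8906 = 3489.2324 kJ

eta = 57.8500%, W = 4788.8906 kJ, Qc = 3489.2324 kJ


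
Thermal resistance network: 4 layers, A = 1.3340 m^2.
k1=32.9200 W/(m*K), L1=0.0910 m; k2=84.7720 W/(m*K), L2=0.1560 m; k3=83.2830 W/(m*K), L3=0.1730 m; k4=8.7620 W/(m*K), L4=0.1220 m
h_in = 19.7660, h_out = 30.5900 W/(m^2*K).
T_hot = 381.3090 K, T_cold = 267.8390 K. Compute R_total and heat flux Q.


R_conv_in = 1/(19.7660*1.3340) = 0.0379
R_1 = 0.0910/(32.9200*1.3340) = 0.0021
R_2 = 0.1560/(84.7720*1.3340) = 0.0014
R_3 = 0.1730/(83.2830*1.3340) = 0.0016
R_4 = 0.1220/(8.7620*1.3340) = 0.0104
R_conv_out = 1/(30.5900*1.3340) = 0.0245
R_total = 0.0779 K/W
Q = 113.4700 / 0.0779 = 1457.0419 W

R_total = 0.0779 K/W, Q = 1457.0419 W


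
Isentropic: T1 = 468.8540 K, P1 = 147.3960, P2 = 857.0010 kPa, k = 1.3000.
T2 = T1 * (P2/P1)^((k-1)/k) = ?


(k-1)/k = 0.2308
(P2/P1)^exp = 1.5011
T2 = 468.8540 * 1.5011 = 703.8169 K

703.8169 K


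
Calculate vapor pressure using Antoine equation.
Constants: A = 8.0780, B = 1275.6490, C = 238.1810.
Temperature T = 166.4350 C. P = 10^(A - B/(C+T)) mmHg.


C+T = 404.6160
B/(C+T) = 3.1527
log10(P) = 8.0780 - 3.1527 = 4.9253
P = 10^4.9253 = 84189.9241 mmHg

84189.9241 mmHg


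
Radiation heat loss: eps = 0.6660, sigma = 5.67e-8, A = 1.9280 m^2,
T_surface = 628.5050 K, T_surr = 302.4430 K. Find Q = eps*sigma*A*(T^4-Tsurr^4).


T^4 = 1.5604e+11
Tsurr^4 = 8.3671e+09
Q = 0.6660 * 5.67e-8 * 1.9280 * 1.4767e+11 = 10751.3777 W

10751.3777 W


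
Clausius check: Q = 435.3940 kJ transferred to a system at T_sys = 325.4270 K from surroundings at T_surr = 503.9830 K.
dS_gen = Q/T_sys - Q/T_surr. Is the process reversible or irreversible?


dS_sys = 435.3940/325.4270 = 1.3379 kJ/K
dS_surr = -435.3940/503.9830 = -0.8639 kJ/K
dS_gen = 1.3379 - 0.8639 = 0.4740 kJ/K (irreversible)

dS_gen = 0.4740 kJ/K, irreversible


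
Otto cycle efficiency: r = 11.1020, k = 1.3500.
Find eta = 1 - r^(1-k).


r^(k-1) = 2.3222
eta = 1 - 1/2.3222 = 0.5694 = 56.9365%

56.9365%


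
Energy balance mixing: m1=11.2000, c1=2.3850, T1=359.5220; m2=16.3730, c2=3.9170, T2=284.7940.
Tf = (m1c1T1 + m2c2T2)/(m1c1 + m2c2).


num = 27868.2569
den = 90.8450
Tf = 306.7670 K

306.7670 K


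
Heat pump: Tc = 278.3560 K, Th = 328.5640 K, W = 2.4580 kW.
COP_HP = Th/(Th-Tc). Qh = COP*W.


COP = 328.5640 / 50.2080 = 6.5441
Qh = 6.5441 * 2.4580 = 16.0853 kW

COP = 6.5441, Qh = 16.0853 kW


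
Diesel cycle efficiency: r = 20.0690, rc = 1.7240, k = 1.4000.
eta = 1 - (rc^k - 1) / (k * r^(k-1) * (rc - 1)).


r^(k-1) = 3.3190
rc^k = 2.1436
eta = 0.6601 = 66.0052%

66.0052%


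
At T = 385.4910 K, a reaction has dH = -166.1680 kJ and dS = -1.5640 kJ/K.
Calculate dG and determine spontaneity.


T*dS = 385.4910 * -1.5640 = -602.9079 kJ
dG = -166.1680 + 602.9079 = 436.7399 kJ (non-spontaneous)

dG = 436.7399 kJ, non-spontaneous


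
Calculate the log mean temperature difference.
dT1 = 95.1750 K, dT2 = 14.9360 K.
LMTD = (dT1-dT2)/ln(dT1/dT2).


dT1/dT2 = 6.3722
ln(dT1/dT2) = 1.8519
LMTD = 80.2390 / 1.8519 = 43.3269 K

43.3269 K


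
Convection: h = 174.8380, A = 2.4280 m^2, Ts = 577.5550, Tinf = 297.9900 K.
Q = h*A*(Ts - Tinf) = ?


dT = 279.5650 K
Q = 174.8380 * 2.4280 * 279.5650 = 118677.2055 W

118677.2055 W


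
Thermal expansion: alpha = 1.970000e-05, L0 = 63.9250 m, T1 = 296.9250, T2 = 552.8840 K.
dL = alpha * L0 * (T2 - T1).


dT = 255.9590 K
dL = 1.970000e-05 * 63.9250 * 255.9590 = 0.322335 m
L_final = 64.247335 m

dL = 0.322335 m


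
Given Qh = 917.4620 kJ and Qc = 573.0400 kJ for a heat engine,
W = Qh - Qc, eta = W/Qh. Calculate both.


W = 917.4620 - 573.0400 = 344.4220 kJ
eta = 344.4220 / 917.4620 = 0.3754 = 37.5407%

W = 344.4220 kJ, eta = 37.5407%


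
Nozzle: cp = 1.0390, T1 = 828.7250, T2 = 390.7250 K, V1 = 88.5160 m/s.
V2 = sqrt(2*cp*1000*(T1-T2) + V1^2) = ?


dT = 438.0000 K
2*cp*1000*dT = 910164.0000
V1^2 = 7835.0823
V2 = sqrt(917999.0823) = 958.1227 m/s

958.1227 m/s


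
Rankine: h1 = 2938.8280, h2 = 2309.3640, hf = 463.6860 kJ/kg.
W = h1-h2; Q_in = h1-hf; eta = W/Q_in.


W = 629.4640 kJ/kg
Q_in = 2475.1420 kJ/kg
eta = 0.2543 = 25.4314%

eta = 25.4314%


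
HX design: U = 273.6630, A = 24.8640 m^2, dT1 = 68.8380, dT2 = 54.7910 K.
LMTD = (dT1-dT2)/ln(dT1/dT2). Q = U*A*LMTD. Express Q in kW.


LMTD = 61.5476 K
Q = 273.6630 * 24.8640 * 61.5476 = 418791.6247 W = 418.7916 kW

418.7916 kW


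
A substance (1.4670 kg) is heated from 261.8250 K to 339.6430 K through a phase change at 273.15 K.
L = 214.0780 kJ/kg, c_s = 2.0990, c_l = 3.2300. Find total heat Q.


Q1 (sensible, solid) = 1.4670 * 2.0990 * 11.3250 = 34.8723 kJ
Q2 (latent) = 1.4670 * 214.0780 = 314.0524 kJ
Q3 (sensible, liquid) = 1.4670 * 3.2300 * 66.4930 = 315.0711 kJ
Q_total = 663.9958 kJ

663.9958 kJ


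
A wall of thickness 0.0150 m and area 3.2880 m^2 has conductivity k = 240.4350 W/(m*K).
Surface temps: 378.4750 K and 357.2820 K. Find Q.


dT = 21.1930 K
Q = 240.4350 * 3.2880 * 21.1930 / 0.0150 = 1116942.1389 W

1116942.1389 W


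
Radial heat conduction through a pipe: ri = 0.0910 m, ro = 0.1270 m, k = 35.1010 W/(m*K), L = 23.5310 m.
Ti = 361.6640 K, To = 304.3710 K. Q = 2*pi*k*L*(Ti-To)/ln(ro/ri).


dT = 57.2930 K
ln(ro/ri) = 0.3333
Q = 2*pi*35.1010*23.5310*57.2930 / 0.3333 = 892010.6835 W

892010.6835 W


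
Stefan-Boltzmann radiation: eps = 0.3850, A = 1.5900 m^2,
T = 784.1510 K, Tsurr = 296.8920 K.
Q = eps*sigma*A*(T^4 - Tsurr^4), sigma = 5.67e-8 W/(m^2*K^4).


T^4 = 3.7809e+11
Tsurr^4 = 7.7695e+09
Q = 0.3850 * 5.67e-8 * 1.5900 * 3.7032e+11 = 12853.5276 W

12853.5276 W


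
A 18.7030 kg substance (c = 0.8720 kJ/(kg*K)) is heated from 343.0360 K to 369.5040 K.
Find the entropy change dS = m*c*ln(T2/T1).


T2/T1 = 1.0772
ln(T2/T1) = 0.0743
dS = 18.7030 * 0.8720 * 0.0743 = 1.2122 kJ/K

1.2122 kJ/K


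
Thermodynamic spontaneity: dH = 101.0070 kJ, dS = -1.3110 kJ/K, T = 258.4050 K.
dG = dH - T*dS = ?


T*dS = 258.4050 * -1.3110 = -338.7690 kJ
dG = 101.0070 + 338.7690 = 439.7760 kJ (non-spontaneous)

dG = 439.7760 kJ, non-spontaneous
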